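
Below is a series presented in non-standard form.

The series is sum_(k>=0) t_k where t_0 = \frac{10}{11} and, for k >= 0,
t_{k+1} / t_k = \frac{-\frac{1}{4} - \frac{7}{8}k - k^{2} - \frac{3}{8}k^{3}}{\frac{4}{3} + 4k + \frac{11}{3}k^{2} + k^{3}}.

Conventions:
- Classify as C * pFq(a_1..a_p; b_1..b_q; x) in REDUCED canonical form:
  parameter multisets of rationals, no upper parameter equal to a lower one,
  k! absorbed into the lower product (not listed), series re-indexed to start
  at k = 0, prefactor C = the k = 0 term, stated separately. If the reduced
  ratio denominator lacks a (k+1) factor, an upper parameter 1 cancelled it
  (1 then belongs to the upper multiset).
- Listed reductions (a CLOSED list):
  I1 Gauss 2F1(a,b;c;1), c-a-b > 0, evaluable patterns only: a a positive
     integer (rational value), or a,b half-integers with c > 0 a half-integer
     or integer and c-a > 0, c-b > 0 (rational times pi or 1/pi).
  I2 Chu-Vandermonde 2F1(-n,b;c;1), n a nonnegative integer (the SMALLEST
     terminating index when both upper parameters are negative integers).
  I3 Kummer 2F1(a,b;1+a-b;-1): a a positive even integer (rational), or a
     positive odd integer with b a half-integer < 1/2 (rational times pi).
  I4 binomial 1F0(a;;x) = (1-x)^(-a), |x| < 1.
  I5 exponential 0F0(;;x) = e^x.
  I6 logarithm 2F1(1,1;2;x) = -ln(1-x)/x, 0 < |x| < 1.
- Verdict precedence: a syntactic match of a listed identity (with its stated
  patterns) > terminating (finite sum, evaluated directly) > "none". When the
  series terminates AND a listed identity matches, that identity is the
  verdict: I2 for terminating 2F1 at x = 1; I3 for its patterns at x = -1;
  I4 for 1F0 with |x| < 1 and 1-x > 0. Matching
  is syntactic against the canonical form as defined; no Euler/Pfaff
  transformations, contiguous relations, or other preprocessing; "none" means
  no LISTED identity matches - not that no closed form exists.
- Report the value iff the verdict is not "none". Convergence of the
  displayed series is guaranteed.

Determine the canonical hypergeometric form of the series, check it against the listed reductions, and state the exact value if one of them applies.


Key observation: t_0 being \frac{10}{11}, factor the ratio over Q (C = 10/11): negated roots = parameters.
Adjacent-term ratio: r(k) = -\frac{3}{8} * (k+1) (k+1) / [(k+2) (k+1)] - rational; roots negated = parameters, x = -\frac{3}{8}, C = \frac{10}{11}.

The series (x = -\frac{3}{8}) is 2F1: upper {1, 1}, lower {2}, prefactor \frac{10}{11}. Verdict: the logarithmic series (I6) matches (the logarithm: parameters (1,1;2), x = -\frac{3}{8}). Hence: \frac{80}{33} \cdot \ln\left(\frac{11}{8}\right).


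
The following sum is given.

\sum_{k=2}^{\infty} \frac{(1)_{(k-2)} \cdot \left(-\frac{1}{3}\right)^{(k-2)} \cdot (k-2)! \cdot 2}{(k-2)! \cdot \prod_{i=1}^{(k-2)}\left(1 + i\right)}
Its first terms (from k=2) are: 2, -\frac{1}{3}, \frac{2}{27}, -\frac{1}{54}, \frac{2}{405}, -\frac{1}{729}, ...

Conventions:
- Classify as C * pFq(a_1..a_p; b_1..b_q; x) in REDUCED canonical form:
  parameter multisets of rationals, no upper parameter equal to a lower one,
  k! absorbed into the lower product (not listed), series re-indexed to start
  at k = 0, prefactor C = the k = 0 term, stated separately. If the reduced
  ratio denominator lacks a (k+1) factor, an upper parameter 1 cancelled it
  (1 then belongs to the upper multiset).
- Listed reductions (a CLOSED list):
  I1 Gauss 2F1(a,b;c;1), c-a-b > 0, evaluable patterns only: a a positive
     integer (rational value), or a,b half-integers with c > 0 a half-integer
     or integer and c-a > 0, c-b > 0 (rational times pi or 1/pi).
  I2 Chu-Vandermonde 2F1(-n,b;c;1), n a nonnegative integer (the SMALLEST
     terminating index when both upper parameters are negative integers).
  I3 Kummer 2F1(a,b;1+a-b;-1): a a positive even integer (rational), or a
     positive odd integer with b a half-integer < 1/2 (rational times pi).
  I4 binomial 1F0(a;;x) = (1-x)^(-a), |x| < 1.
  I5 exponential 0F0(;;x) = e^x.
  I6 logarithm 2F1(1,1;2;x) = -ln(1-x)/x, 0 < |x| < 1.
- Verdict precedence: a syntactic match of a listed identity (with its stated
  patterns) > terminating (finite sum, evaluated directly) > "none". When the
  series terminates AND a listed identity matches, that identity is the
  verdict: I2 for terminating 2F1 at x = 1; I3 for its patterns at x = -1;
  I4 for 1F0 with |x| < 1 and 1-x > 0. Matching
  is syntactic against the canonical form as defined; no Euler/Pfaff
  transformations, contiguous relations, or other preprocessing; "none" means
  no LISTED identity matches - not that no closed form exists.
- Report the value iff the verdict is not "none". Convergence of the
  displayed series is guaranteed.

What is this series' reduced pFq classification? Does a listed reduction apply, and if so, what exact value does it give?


This is 2 * 2F1(1, 1; 2; -\frac{1}{3}) in reduced canonical form. Verdict: logarithm (I6) matches (the logarithm: parameters (1,1;2), x = -\frac{1}{3}). Hence: 6 \cdot \ln\left(\frac{4}{3}\right).

Key observation: t_0 being 2, the lower running product (C = 2) is a rising factorial.
Adjacent-term ratio: r(k) = -\frac{1}{3} * (k+1) (k+1) / [(k+2) (k+1)] - rational in k. x = -\frac{1}{3}; t_0 = 2; negate the roots.


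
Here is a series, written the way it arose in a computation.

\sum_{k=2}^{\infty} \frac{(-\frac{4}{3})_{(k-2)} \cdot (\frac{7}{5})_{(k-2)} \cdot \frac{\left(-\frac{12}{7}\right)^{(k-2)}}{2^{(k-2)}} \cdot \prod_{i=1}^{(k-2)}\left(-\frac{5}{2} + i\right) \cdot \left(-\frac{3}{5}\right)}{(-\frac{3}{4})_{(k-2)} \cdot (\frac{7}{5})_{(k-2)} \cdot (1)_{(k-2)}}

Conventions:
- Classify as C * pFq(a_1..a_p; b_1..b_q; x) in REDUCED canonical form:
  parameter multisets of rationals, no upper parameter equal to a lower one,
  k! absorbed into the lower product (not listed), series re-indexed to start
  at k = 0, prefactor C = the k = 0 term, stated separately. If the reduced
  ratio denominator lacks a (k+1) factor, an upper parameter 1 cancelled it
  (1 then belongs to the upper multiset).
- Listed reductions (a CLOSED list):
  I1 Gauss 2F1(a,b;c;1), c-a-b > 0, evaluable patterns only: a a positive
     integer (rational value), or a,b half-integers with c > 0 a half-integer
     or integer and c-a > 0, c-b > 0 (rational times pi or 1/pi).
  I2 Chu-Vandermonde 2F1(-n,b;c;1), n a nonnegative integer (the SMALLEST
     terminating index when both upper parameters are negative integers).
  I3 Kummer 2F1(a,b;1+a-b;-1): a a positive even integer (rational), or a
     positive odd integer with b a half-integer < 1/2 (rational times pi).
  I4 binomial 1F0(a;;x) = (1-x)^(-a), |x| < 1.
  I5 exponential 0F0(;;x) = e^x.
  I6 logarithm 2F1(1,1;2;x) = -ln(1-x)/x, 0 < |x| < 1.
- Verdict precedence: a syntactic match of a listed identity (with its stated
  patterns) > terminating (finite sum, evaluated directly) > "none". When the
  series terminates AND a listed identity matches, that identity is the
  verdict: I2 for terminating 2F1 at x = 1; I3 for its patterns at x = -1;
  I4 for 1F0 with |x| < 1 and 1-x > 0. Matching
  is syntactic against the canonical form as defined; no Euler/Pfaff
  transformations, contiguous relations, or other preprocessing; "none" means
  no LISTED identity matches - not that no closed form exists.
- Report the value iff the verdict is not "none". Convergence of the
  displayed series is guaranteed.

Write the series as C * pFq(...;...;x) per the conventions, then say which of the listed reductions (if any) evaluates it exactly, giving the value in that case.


Key observation: with t_0 = -\frac{3}{5}, the parameter 7/5 appears in both the upper and lower lists and cancels.
Ratio: r(k) = -\frac{6}{7} * (k-\frac{3}{2}) (k-\frac{4}{3}) / [(k-\frac{3}{4}) (k+1)] - rational in k. x = -\frac{6}{7}; t_0 = -\frac{3}{5}; negate the roots.

x = -\frac{6}{7} here; the reduced form reads 2F1, upper {-\frac{3}{2}, -\frac{4}{3}}, lower {-\frac{3}{4}}, C = -\frac{3}{5}. Verdict: none here - no I1-I6 shape fits x = -\frac{6}{7} with lower {-\frac{3}{4}}.


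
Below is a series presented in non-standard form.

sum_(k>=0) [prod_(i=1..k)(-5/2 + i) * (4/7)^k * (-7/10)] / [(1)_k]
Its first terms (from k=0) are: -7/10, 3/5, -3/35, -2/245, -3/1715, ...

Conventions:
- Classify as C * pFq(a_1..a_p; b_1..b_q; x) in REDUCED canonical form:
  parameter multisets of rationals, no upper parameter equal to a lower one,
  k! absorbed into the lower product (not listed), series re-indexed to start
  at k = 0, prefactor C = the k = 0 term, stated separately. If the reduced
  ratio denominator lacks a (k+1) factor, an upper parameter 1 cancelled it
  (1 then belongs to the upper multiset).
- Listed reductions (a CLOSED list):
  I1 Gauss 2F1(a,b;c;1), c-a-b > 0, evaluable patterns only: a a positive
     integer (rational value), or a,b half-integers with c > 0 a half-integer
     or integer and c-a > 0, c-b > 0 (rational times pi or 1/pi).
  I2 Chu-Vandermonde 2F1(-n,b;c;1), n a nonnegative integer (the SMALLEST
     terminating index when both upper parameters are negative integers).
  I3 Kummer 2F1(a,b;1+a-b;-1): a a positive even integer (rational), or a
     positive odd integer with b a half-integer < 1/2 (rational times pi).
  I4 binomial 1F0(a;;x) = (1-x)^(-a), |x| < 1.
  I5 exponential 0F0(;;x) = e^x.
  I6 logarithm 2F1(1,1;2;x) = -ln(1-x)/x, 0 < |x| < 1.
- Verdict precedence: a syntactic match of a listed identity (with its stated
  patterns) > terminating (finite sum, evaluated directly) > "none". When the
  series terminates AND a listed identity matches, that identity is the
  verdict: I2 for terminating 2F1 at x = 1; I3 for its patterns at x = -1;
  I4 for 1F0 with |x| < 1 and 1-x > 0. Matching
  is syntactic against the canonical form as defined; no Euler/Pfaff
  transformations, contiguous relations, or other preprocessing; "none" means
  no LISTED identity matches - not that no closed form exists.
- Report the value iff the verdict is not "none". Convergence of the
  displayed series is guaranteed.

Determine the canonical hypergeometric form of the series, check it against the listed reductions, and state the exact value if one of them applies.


The series (x = 4/7) is 1F0: upper {-3/2}, lower {-}, prefactor -7/10. Verdict: the binomial series (I4) matches (the 1F0 binomial series: exponent 3/2, x = 4/7). Sum: (-7/10) * (3/7)^(3/2).

First insight: from the first term -7/10: the running product (C = -7/10, x = 4/7) telescopes to a rising factorial.
Step ratio: r(k) = (4/7) * (k-3/2) / [(k+1)] ; factor over Q: parameters, x = (4/7), and C = -7/10.


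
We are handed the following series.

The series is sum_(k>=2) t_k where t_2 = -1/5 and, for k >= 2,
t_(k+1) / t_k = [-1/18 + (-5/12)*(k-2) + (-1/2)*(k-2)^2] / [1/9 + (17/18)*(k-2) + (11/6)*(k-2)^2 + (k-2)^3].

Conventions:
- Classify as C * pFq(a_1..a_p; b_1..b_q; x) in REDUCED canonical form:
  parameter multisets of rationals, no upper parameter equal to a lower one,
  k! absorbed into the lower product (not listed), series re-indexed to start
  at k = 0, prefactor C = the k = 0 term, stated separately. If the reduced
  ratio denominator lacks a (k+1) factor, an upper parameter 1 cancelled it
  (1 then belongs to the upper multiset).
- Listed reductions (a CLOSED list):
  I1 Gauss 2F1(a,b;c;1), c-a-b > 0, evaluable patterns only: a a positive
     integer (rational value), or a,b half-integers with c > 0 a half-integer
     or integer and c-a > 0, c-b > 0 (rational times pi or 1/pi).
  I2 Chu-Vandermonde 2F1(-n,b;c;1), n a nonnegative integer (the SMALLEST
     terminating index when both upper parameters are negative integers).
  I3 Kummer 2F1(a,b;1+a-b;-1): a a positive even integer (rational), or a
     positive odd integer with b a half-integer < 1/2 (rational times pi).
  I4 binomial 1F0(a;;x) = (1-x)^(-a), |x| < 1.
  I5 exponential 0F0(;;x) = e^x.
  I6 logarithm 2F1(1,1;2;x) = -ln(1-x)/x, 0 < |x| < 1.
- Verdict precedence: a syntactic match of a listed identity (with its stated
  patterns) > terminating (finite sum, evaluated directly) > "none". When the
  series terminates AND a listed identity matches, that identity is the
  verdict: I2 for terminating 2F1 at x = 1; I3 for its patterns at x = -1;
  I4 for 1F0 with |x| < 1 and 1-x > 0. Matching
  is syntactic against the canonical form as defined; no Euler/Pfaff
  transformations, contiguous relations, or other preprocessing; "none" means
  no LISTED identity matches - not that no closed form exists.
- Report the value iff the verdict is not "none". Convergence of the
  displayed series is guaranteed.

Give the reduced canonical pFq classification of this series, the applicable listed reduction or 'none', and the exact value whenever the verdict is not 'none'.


Structural cue: with t_0 = -1/5, the parameter 1/6 appears in both the upper and lower lists and cancels (alongside the other common factor).
Adjacent-term ratio: r(k) = (-1/2) * 1 / [(k+1)] ; factor over Q: parameters, x = (-1/2), and C = -1/5.

Prefactor -1/5, argument -1/2: 0F0 with upper {-} over lower {-}. Verdict: this is the I5 exponential reduction (the 0F0 exponential series at x = -1/2). Value: (-1/5) * e^(-1/2).


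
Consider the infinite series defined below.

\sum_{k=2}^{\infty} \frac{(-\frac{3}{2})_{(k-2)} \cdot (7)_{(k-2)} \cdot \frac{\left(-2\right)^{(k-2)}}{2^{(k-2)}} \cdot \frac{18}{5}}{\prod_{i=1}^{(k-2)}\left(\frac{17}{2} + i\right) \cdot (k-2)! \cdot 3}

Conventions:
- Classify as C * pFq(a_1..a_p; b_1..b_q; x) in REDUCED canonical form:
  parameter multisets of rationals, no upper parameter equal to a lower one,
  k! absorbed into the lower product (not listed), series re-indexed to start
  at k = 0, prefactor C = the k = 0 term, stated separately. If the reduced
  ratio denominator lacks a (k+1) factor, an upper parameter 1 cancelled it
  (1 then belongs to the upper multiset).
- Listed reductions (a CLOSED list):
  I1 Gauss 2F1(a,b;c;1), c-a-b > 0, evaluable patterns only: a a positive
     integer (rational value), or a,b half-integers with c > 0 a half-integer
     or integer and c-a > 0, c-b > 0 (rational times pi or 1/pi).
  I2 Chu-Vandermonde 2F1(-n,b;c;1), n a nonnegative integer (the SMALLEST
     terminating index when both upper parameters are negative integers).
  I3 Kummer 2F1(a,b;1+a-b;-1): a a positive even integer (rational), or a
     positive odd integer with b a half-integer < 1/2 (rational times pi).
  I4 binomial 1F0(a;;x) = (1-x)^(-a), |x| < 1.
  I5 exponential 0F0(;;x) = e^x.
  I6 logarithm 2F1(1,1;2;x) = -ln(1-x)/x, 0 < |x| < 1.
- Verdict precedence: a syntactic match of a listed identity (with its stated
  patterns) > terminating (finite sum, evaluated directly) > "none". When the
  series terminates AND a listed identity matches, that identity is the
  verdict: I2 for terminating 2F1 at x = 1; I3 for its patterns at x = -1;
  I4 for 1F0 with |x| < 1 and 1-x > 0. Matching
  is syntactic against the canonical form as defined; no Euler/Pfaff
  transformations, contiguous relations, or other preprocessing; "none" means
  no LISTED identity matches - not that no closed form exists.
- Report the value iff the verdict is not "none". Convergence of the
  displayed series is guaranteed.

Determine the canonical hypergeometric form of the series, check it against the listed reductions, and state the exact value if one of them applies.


With C = \frac{6}{5}: the canonical form is 2F1(-\frac{3}{2}, 7; \frac{19}{2}; -1). Verdict (x = -1): Kummer (I3) applies (x = -1; c = \frac{19}{2} equals 1+a-b for upper {-\frac{3}{2}, 7}: listed pattern). Hence: \frac{459459}{524288} \cdot \pi.

Key observation: with t_0 = \frac{6}{5}, the two k-th powers (C = 6/5) combine into one argument.
Ratio: r(k) = -1 * (k-\frac{3}{2}) (k+7) / [(k+\frac{19}{2}) (k+1)] - rational; roots negated = parameters, x = -1, C = \frac{6}{5}.


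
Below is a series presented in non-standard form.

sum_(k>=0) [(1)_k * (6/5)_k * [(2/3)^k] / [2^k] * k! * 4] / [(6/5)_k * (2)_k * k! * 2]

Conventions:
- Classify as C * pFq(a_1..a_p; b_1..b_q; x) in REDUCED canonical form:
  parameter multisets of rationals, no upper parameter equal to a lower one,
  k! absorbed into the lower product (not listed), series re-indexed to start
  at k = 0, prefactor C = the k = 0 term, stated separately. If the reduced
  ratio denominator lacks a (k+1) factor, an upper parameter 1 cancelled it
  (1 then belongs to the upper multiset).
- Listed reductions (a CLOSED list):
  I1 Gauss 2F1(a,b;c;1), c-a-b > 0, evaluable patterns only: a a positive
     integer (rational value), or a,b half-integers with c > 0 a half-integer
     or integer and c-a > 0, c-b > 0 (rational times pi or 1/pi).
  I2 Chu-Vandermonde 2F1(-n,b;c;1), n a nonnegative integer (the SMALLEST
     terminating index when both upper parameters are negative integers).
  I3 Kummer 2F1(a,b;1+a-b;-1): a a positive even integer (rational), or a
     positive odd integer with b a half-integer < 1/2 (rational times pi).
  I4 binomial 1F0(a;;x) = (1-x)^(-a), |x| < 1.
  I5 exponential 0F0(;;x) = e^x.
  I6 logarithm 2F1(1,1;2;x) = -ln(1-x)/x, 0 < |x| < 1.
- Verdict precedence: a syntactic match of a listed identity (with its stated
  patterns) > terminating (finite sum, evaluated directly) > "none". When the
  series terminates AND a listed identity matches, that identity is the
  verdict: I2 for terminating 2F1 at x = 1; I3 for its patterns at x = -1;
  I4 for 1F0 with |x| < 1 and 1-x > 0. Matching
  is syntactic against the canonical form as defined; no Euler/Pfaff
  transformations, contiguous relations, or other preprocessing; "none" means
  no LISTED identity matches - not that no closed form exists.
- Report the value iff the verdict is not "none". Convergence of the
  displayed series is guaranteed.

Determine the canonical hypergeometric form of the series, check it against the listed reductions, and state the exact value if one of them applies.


Classification (C = 2): 2F1 with upper {1, 1}, lower {2}, argument x = 1/3. Verdict: the logarithmic series (I6) fires (the logarithm: parameters (1,1;2), x = 1/3). Value: (-6) * ln(2/3).

The tell: t_0 being 2, the parameter 6/5 appears in both the upper and lower lists and cancels.
Step ratio: r(k) = (1/3) * (k+1) (k+1) / [(k+2) (k+1)] ; factor over Q: parameters, x = (1/3), and C = 2.


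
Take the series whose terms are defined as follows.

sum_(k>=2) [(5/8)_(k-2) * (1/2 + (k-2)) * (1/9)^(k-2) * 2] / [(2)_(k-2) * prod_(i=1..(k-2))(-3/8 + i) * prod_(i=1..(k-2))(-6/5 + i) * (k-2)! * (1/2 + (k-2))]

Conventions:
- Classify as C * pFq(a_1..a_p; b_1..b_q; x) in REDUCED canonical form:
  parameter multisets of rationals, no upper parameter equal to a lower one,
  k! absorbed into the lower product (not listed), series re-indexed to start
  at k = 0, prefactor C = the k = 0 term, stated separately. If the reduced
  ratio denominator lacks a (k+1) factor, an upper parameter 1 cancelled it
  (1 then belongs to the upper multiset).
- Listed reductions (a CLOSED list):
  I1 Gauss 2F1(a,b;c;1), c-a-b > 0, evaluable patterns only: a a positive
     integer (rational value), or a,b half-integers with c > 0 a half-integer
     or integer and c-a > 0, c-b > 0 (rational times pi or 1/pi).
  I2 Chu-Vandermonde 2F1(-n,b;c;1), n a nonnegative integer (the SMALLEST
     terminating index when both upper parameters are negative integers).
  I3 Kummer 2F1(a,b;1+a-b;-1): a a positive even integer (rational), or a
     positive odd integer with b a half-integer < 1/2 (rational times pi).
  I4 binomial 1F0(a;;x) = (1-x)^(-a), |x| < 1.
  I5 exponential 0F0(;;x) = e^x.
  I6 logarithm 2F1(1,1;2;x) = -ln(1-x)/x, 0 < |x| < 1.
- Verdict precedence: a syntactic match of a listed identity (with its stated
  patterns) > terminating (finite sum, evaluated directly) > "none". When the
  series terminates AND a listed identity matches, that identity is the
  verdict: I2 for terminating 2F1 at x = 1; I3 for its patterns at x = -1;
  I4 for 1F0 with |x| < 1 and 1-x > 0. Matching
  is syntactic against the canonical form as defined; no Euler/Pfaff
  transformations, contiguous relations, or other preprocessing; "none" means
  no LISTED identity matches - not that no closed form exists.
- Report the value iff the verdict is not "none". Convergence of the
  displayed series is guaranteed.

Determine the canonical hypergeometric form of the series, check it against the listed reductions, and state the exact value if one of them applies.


This is 2 * 0F2(-; -1/5, 2; 1/9) in reduced canonical form. Verdict: none (x = 1/9): each listed identity misses the multisets {-} ; {-1/5, 2}.

First insight: t_0 = 2 here, and the lower running product (C = 2, x = 1/9) is a rising factorial.
Ratio: r(k) = (1/9) * 1 / [(k-1/5) (k+2) (k+1)] - poly over poly, x = (1/9) from leading terms; C = 2 at k = 0.


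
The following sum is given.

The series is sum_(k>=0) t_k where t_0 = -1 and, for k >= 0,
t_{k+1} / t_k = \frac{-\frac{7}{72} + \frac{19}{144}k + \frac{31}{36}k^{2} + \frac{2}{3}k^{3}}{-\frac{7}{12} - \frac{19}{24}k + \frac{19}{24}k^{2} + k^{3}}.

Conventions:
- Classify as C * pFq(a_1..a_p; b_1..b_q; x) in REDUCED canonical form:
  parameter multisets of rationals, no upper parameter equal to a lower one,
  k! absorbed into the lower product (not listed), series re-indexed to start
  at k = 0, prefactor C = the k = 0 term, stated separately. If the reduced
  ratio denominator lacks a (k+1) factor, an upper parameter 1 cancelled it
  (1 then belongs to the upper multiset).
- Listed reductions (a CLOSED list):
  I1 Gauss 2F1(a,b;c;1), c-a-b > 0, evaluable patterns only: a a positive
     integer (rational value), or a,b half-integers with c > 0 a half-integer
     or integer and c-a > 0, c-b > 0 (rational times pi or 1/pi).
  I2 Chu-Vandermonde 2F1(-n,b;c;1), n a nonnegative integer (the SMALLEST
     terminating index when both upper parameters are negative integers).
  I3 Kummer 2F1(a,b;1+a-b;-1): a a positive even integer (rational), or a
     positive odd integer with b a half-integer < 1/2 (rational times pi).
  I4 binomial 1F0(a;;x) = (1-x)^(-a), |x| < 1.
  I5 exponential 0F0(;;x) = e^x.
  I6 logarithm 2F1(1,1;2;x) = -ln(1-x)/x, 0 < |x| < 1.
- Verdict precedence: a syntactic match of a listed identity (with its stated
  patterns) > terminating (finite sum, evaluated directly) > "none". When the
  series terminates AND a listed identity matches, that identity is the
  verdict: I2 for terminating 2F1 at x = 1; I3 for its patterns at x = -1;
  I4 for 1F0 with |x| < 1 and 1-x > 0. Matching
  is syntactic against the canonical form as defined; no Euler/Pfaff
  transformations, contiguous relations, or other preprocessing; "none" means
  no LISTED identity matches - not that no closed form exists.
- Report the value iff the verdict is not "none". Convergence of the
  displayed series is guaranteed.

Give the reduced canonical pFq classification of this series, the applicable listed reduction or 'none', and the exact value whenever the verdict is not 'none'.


Reduced: x = \frac{2}{3}, 2F1, upper = {-\frac{1}{4}, \frac{7}{8}}, lower = {-\frac{7}{8}}, C = -1. Verdict: none (x = \frac{2}{3}): each listed identity misses the multisets {-\frac{1}{4}, \frac{7}{8}} ; {-\frac{7}{8}}.

The tell: t_0 being -1, the ratio is unreduced: k + 2/3 divides both sides (C = -1, x = 2/3).
Term ratio: r(k) = \frac{2}{3} * (k-\frac{1}{4}) (k+\frac{7}{8}) / [(k-\frac{7}{8}) (k+1)] - rational in k. x = \frac{2}{3}; t_0 = -1; negate the roots.


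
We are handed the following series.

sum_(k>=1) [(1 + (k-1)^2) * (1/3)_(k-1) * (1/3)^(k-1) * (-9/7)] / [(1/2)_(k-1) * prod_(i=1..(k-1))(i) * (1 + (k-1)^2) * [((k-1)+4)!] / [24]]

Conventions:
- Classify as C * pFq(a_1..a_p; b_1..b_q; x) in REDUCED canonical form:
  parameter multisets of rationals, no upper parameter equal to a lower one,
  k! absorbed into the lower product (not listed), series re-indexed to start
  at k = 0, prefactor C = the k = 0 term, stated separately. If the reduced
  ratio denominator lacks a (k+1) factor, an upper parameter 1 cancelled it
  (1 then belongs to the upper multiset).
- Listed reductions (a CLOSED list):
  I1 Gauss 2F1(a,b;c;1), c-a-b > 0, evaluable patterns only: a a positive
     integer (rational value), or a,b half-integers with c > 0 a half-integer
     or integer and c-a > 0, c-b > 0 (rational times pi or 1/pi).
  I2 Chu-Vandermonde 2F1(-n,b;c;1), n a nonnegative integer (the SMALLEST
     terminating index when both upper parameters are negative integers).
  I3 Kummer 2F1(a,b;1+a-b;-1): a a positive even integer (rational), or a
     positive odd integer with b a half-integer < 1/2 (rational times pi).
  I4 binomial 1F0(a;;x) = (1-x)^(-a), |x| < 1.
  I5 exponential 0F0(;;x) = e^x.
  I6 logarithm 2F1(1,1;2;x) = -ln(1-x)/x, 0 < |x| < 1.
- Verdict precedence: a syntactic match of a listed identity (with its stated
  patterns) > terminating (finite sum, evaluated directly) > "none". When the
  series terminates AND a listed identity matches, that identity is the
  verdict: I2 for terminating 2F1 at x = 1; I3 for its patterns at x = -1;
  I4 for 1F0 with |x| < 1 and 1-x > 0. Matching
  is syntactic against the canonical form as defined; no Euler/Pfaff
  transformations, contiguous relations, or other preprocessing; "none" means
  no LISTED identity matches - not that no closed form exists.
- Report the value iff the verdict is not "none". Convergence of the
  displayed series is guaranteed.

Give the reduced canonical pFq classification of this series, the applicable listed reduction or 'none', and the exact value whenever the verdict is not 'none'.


The tell: from the first term -9/7: the denominator's factorial ratio (C = -9/7) is a lower Pochhammer.
Consecutive-term ratio: r(k) = (1/3) * (k+1/3) / [(k+1/2) (k+5) (k+1)] ; factor over Q: parameters, x = (1/3), and C = -9/7.

x = 1/3 here; the reduced form reads 1F2, upper {1/3}, lower {1/2, 5}, C = -9/7. Verdict: none. A 1F2 with upper {1/3} fits none of I1-I6 at x = 1/3; the sum runs forever.


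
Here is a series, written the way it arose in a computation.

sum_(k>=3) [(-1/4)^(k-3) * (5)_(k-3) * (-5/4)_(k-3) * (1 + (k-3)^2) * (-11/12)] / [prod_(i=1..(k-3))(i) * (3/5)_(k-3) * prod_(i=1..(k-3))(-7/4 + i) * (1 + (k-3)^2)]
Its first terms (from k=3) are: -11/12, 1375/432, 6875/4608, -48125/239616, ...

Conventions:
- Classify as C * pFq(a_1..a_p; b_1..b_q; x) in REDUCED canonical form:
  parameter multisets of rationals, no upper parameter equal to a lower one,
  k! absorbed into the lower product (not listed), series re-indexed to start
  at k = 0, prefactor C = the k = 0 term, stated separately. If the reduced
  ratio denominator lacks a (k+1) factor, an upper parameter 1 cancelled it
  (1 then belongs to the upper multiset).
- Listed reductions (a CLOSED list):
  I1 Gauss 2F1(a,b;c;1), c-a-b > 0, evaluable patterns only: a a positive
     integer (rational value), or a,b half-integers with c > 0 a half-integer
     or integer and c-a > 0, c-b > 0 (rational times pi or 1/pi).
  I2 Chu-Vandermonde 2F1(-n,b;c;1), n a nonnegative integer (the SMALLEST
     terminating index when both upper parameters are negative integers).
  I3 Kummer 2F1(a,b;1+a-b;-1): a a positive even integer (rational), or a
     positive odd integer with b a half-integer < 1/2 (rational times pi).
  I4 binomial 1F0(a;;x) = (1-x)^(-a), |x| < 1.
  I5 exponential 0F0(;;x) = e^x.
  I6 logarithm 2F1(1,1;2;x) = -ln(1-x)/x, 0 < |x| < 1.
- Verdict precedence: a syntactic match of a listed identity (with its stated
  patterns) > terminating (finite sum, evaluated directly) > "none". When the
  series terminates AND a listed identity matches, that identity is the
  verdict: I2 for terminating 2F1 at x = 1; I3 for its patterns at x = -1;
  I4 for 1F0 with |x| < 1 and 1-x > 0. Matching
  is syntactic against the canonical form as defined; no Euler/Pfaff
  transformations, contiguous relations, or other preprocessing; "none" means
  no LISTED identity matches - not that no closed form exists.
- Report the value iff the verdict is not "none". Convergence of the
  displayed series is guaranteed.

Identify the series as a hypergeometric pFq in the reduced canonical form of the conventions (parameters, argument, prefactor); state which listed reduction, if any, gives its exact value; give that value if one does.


This is -11/12 * 2F2(-5/4, 5; -3/4, 3/5; -1/4) in reduced canonical form. Verdict: none (x = -1/4): each listed identity misses the multisets {-5/4, 5} ; {-3/4, 3/5}.

First insight: from the first term -11/12: the lower running product (prefactor -11/12) is a rising factorial.
Ratio: r(k) = (-1/4) * (k-5/4) (k+5) / [(k-3/4) (k+3/5) (k+1)] - rational in k. x = (-1/4); t_0 = -11/12; negate the roots.


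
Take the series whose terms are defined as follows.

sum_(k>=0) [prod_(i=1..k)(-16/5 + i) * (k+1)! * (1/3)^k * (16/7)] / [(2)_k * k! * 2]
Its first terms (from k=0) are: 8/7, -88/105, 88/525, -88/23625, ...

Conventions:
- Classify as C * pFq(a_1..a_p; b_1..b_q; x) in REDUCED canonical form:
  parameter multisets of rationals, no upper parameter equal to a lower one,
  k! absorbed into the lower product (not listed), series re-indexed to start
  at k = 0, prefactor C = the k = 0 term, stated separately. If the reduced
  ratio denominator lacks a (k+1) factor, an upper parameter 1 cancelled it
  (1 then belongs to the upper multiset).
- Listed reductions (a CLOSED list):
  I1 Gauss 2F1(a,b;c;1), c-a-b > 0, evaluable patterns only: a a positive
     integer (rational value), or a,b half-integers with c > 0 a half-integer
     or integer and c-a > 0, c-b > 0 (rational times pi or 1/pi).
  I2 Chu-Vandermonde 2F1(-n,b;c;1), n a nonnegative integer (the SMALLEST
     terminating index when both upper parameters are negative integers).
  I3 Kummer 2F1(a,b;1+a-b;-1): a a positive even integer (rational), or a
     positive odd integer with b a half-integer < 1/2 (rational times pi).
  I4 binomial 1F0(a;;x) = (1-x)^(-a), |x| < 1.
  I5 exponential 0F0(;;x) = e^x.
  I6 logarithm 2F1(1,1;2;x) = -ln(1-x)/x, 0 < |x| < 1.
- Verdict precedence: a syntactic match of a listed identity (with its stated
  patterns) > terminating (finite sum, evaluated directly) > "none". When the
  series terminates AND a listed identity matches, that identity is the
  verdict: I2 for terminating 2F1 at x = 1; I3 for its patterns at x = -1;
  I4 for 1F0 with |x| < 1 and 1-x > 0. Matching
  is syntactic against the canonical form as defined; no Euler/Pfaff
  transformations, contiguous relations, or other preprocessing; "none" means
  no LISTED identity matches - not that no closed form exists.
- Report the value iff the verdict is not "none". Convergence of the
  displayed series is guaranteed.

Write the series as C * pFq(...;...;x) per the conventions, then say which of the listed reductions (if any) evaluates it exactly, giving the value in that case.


This is 8/7 * 1F0(-11/5; -; 1/3) in reduced canonical form. Verdict: binomial (I4) matches (the 1F0 binomial series: exponent 11/5, x = 1/3). Hence: (8/7) * (2/3)^(11/5).

Key step: x = (1/3) and the parameter 2 appears in both the upper and lower lists and cancels.
Ratio: r(k) = (1/3) * (k-11/5) / [(k+1)] ; factor over Q: parameters, x = (1/3), and C = 8/7.


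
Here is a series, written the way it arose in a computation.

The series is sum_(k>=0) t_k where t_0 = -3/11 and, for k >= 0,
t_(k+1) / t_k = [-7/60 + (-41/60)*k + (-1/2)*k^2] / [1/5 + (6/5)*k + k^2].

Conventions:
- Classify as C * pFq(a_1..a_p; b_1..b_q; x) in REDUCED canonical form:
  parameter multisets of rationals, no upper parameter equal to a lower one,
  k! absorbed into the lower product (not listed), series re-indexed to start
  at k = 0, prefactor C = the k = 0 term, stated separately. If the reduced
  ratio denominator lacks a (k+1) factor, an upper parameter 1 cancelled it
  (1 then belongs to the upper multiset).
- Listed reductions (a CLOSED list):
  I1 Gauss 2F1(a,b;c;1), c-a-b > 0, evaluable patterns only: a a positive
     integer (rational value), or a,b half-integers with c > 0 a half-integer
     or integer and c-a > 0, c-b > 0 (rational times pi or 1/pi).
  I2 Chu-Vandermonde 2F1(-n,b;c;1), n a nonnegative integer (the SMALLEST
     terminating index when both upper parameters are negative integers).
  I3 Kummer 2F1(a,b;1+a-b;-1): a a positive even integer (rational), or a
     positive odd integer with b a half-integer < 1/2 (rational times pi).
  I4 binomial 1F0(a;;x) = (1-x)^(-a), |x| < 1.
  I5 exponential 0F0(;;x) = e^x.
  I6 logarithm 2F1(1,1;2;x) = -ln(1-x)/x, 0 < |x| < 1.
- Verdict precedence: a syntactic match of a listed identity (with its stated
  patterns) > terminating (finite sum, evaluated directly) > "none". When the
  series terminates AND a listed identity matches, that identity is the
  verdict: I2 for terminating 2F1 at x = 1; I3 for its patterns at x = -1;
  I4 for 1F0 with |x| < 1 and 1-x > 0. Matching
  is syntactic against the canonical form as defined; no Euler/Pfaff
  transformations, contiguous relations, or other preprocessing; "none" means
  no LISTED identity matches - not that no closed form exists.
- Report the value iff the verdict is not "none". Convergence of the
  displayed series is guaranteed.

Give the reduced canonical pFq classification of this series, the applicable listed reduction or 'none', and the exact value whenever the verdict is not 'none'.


With C = -3/11: the canonical form is 1F0(7/6; -; -1/2). Verdict: this is binomial (I4) (the 1F0 binomial series: exponent -7/6, x = -1/2). Its exact value is (-3/11) * (3/2)^(-7/6).

The tell: t_0 being -3/11, the parameter 1/5 appears in both the upper and lower lists and cancels.
Consecutive-term ratio: r(k) = (-1/2) * (k+7/6) / [(k+1)] - rational in k, leading ratio (-1/2); with t_0 = -3/11, classification follows.


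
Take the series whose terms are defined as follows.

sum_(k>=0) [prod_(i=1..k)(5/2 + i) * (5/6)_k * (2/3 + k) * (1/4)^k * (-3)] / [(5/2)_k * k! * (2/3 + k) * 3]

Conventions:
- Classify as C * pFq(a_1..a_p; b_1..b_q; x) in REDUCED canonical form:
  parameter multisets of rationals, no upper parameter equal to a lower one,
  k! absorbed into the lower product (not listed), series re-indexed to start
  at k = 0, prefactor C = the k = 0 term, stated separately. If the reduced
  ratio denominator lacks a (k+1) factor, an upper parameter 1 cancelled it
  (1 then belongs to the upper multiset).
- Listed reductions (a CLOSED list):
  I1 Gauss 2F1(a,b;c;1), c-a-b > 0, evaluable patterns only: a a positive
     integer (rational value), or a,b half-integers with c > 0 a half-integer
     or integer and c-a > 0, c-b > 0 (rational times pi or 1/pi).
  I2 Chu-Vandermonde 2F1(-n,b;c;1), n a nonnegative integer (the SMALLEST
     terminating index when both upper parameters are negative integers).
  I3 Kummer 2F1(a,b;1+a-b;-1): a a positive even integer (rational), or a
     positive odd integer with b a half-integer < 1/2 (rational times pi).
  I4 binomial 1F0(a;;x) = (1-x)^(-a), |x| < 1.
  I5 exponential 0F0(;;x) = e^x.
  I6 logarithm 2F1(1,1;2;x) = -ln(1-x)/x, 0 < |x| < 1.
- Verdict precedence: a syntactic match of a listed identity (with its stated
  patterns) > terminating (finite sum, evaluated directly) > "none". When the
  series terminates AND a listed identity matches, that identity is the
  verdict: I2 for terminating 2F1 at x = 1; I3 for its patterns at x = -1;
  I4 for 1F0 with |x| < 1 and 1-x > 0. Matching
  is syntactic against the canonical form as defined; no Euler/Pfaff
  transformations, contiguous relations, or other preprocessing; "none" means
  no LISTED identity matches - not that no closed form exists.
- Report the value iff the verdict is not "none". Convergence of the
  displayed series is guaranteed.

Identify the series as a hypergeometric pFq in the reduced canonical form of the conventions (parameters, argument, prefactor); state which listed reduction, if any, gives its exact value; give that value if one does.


With C = -1: the canonical form is 2F1(5/6, 7/2; 5/2; 1/4). Verdict: none - at argument 1/4 the multisets {5/6, 7/2} ; {5/2} match no listed identity.

Key step: with t_0 = -1, the constant factors (C = -1) combine into one prefactor.
Step ratio: r(k) = (1/4) * (k+5/6) (k+7/2) / [(k+5/2) (k+1)] - rational in k, leading ratio (1/4); with t_0 = -1, classification follows.


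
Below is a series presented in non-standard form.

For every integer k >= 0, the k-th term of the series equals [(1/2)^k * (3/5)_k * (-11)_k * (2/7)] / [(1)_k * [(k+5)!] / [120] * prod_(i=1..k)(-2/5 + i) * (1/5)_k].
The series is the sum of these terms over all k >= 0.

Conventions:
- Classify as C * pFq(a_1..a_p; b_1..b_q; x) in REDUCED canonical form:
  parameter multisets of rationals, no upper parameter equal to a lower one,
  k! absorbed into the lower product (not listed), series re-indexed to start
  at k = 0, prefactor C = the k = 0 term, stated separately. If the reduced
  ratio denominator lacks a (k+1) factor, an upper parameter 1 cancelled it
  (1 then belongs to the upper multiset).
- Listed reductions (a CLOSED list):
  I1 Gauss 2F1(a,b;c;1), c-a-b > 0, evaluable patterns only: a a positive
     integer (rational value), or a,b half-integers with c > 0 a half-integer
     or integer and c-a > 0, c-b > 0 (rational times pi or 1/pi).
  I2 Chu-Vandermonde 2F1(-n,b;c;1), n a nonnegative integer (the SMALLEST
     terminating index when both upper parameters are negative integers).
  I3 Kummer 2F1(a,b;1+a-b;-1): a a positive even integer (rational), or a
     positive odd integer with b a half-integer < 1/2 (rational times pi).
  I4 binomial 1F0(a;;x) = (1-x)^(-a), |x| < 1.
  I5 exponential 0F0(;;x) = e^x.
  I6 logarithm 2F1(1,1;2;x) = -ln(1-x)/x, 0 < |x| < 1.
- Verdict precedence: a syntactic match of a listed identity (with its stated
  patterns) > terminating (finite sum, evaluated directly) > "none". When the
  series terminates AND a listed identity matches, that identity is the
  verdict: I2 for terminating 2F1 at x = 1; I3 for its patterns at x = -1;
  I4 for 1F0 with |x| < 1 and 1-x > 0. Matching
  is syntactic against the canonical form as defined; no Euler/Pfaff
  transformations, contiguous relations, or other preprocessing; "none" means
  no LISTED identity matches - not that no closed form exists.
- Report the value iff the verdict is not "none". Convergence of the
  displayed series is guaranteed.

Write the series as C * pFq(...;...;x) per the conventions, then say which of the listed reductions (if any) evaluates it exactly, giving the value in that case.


x = 1/2 here; the reduced form reads 1F2, upper {-11}, lower {1/5, 6}, C = 2/7. Verdict: terminating at k = 11: the factor (-11)_k kills every later term; summing the 12 survivors is exact. Hence: -2061116603087919241542032837/3094061598951454474059644928.

Key step: t_0 being 2/7, the denominator's factorial ratio (C = 2/7) is a lower Pochhammer.
Ratio: r(k) = (1/2) * (k-11) / [(k+1/5) (k+6) (k+1)] - rational in k, leading ratio (1/2); with t_0 = 2/7, classification follows.


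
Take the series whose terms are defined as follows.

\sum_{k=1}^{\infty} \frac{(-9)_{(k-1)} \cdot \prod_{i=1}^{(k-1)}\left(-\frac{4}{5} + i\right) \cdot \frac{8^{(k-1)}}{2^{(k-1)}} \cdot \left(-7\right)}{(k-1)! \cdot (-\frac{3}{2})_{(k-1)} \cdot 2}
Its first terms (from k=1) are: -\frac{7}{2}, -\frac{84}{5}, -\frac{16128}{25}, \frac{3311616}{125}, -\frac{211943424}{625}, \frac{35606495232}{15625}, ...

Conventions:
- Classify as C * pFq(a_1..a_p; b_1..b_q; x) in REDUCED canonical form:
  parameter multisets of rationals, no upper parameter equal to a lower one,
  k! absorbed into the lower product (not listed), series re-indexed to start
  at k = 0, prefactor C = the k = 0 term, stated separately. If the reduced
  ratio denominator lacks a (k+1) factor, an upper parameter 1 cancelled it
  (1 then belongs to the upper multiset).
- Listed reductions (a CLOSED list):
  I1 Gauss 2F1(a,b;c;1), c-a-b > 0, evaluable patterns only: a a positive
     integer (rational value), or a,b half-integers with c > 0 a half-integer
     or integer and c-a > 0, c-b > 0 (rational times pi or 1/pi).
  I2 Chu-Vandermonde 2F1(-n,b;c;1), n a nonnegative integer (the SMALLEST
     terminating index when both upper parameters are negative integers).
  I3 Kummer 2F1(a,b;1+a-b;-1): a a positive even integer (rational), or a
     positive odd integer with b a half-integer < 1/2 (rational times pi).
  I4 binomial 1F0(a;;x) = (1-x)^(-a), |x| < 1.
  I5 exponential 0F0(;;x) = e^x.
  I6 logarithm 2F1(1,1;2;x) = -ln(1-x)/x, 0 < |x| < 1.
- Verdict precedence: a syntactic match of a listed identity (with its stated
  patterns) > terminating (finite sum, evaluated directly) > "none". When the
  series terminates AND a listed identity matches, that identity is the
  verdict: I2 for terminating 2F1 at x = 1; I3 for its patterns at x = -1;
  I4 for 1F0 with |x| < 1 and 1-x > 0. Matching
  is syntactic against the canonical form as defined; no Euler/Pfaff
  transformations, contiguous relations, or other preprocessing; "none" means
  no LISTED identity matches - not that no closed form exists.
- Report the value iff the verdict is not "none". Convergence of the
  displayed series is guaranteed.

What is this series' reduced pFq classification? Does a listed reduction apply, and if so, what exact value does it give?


At argument 4: a 2F1 with upper {-9, \frac{1}{5}}, lower {-\frac{3}{2}}, scaled by C = -\frac{7}{2}. Verdict: terminating at k = 9: the factor (-9)_k kills every later term; summing the 10 survivors is exact. Sum: \frac{39017402413801}{19531250}.

The tell: t_0 being -\frac{7}{2}, the two k-th powers (prefactor -7/2) combine into one argument.
Consecutive-term ratio: r(k) = 4 * (k-9) (k+\frac{1}{5}) / [(k-\frac{3}{2}) (k+1)] - rational; roots negated = parameters, x = 4, C = -\frac{7}{2}.
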